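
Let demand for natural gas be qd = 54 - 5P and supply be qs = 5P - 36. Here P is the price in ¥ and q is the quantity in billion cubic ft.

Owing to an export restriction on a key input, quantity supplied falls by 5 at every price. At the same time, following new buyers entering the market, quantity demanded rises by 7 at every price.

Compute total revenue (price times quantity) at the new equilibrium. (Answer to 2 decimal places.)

102.00

Solve the original market: 54 - 5P = 5P - 36, hence P = 9 and q = 9.
With the change applied: demand qd = 61 - 5P, supply qs = 5P - 41.
Setting them equal: 61 - 5P = 5P - 41 → 102 = 10P, so P = 10.2 and q = 10.
New expenditure = 10.2 × 10 = 102.00.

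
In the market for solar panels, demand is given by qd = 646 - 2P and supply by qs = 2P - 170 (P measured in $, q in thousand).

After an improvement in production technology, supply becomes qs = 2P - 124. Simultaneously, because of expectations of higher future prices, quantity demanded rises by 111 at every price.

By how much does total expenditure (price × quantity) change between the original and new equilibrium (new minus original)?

+21157.125

Original equilibrium: 646 - 2P = 2P - 170 gives 816 = 4P, so P = 204 and q = 238.
With the change applied: demand qd = 757 - 2P, supply qs = 2P - 124.
New equilibrium: 757 - 2P = 2P - 124 ⇒ 881 = 4P ⇒ P = 220.25, q = 316.5.
Expenditure moves from 204×238 = 48552 to 220.25×316.5 = 69709.125; change = +21157.125.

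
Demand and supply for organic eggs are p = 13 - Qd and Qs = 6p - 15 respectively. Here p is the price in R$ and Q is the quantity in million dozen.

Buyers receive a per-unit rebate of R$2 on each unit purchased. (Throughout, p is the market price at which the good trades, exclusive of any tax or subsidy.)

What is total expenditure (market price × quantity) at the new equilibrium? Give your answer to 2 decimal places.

45.92

Original equilibrium: 13 - p = 6p - 15 gives 28 = 7p, so p = 4 and Q = 9.
Since buyers' out-of-pocket price is the market price minus the rebate, the effective demand curve becomes Qd = 15 - p.
Equate the new curves: 15 - p = 6p - 15, giving 30 = 7p, p = 30/7 ≈ 4.2857, Q = 75/7 ≈ 10.7143.
New expenditure = 4.2857 × 10.7143 = 45.92.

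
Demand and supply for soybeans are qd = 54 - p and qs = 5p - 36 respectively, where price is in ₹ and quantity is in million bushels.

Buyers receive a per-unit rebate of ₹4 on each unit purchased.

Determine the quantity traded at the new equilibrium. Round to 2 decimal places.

42.33

Before the shock: 54 - p = 5p - 36 ⇒ 90 = 6p ⇒ p = 15, q = 39.
Since buyers' out-of-pocket price is the market price minus the rebate, the effective demand curve becomes qd = 58 - p.
Setting them equal: 58 - p = 5p - 36 → 94 = 6p, so p = 47/3 ≈ 15.6667 and q = 127/3 ≈ 42.3333.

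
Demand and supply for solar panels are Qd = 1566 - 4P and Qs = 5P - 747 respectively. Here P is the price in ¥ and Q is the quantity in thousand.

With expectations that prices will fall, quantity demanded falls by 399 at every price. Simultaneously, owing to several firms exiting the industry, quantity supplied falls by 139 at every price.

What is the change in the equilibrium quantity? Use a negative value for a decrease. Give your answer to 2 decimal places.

-283.44

Before the shock: 1566 - 4P = 5P - 747 ⇒ 2313 = 9P ⇒ P = 257, Q = 538.
The new curves are Qd = 1167 - 4P (demand) and Qs = 5P - 886 (supply).
Clearing the new market: 1167 - 4P = 5P - 886, so P = 2053/9 ≈ 228.1111 and Q = 2291/9 ≈ 254.5556.
ΔQ = 254.5556 − 538 = -283.44.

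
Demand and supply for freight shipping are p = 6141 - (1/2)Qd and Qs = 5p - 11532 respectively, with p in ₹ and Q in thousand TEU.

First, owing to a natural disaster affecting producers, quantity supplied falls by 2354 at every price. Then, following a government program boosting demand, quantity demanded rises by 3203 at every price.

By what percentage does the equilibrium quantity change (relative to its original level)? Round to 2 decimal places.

+29.49

Original equilibrium: 12282 - 2p = 5p - 11532 gives 23814 = 7p, so p = 3402 and Q = 5478.
The new curves are Qd = 15485 - 2p (demand) and Qs = 5p - 13886 (supply).
Equate the new curves: 15485 - 2p = 5p - 13886, giving 29371 = 7p, p = 29371/7 ≈ 4195.8571, Q = 49653/7 ≈ 7093.2857.
%ΔQ = (7093.2857 − 5478) / 5478 × 100 = +29.49%.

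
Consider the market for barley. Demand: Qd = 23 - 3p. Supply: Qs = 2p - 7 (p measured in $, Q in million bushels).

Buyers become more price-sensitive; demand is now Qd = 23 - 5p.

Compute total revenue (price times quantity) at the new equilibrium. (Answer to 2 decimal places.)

6.73

Solve the original market: 23 - 3p = 2p - 7, hence p = 6 and Q = 5.
With the change applied: demand Qd = 23 - 5p, supply Qs = 2p - 7.
Equate the new curves: 23 - 5p = 2p - 7, giving 30 = 7p, p = 30/7 ≈ 4.2857, Q = 11/7 ≈ 1.5714.
New expenditure = 4.2857 × 1.5714 = 6.73.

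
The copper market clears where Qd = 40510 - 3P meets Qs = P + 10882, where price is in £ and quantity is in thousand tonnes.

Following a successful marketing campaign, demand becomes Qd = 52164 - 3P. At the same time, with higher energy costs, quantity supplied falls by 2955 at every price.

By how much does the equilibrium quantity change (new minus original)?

Initially, 40510 - 3P = P + 10882, so 29628 = 4P and P = 7407, Q = 18289.
With the change applied: demand Qd = 52164 - 3P, supply Qs = P + 7927.
Setting them equal: 52164 - 3P = P + 7927 → 44237 = 4P, so P = 11059.25 and Q = 18986.25.
ΔQ = 18986.25 − 18289 = +697.25.

+697.25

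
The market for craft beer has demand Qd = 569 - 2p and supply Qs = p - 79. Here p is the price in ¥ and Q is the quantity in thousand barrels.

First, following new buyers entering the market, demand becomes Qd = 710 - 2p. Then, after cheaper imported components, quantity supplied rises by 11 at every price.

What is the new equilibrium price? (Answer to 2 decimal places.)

Before the shock: 569 - 2p = p - 79 ⇒ 648 = 3p ⇒ p = 216, Q = 137.
The shock moves the curves to Qd = 710 - 2p and Qs = p - 68.
New equilibrium: 710 - 2p = p - 68 ⇒ 778 = 3p ⇒ p = 778/3 ≈ 259.3333, Q = 574/3 ≈ 191.3333.

259.33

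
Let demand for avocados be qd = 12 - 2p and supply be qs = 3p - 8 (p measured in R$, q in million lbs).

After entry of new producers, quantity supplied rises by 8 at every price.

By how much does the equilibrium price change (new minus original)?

-1.6

Before the shock: 12 - 2p = 3p - 8 ⇒ 20 = 5p ⇒ p = 4, q = 4.
The new curves are qd = 12 - 2p (demand) and qs = 3p (supply).
Clearing the new market: 12 - 2p = 3p, so p = 2.4 and q = 7.2.
Δp = 2.4 − 4 = -1.6.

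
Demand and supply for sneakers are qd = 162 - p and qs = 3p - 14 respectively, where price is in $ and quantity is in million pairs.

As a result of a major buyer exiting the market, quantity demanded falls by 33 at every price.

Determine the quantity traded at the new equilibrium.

Solve the original market: 162 - p = 3p - 14, hence p = 44 and q = 118.
The new curves are qd = 129 - p (demand) and qs = 3p - 14 (supply).
Setting them equal: 129 - p = 3p - 14 → 143 = 4p, so p = 35.75 and q = 93.25.

93.25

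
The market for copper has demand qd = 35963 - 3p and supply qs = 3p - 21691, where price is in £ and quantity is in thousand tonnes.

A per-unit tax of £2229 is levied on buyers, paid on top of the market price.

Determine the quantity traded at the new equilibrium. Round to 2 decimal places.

3792.50

Original equilibrium: 35963 - 3p = 3p - 21691 gives 57654 = 6p, so p = 9609 and q = 7136.
Since buyers pay the price plus the tax, the effective demand curve becomes qd = 29276 - 3p.
Equate the new curves: 29276 - 3p = 3p - 21691, giving 50967 = 6p, p = 8494.5, q = 3792.5.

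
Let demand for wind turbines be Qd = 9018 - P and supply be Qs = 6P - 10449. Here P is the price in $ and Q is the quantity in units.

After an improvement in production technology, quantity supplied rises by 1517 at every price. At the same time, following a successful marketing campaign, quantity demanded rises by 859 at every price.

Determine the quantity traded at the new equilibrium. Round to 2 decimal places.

Solve the original market: 9018 - P = 6P - 10449, hence P = 2781 and Q = 6237.
The new curves are Qd = 9877 - P (demand) and Qs = 6P - 8932 (supply).
Setting them equal: 9877 - P = 6P - 8932 → 18809 = 7P, so P = 2687 and Q = 7190.

7190.00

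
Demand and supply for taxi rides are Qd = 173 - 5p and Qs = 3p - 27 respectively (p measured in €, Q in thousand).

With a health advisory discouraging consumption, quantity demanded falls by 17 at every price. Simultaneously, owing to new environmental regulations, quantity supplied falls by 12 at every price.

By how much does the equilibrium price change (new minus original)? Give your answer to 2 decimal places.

Initially, 173 - 5p = 3p - 27, so 200 = 8p and p = 25, Q = 48.
With the change applied: demand Qd = 156 - 5p, supply Qs = 3p - 39.
Equate the new curves: 156 - 5p = 3p - 39, giving 195 = 8p, p = 24.375, Q = 34.125.
Δp = 24.375 − 25 = -0.63.

-0.63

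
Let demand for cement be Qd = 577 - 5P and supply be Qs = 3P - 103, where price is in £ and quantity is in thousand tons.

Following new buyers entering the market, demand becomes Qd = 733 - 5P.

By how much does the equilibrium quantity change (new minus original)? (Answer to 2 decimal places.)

+58.50

Solve the original market: 577 - 5P = 3P - 103, hence P = 85 and Q = 152.
The new curves are Qd = 733 - 5P (demand) and Qs = 3P - 103 (supply).
New equilibrium: 733 - 5P = 3P - 103 ⇒ 836 = 8P ⇒ P = 104.5, Q = 210.5.
ΔQ = 210.5 − 152 = +58.50.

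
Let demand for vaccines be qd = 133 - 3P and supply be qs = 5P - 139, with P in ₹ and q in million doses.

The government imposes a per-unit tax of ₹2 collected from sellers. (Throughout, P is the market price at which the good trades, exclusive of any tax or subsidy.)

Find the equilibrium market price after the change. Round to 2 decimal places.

Solve the original market: 133 - 3P = 5P - 139, hence P = 34 and q = 31.
Since sellers keep the price net of the tax, the effective supply curve becomes qs = 5P - 149.
New equilibrium: 133 - 3P = 5P - 149 ⇒ 282 = 8P ⇒ P = 35.25, q = 27.25.

35.25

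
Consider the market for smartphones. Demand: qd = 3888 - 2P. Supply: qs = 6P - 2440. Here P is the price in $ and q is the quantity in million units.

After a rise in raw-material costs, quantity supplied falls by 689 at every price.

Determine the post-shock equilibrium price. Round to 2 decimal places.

Initially, 3888 - 2P = 6P - 2440, so 6328 = 8P and P = 791, q = 2306.
The shock moves the curves to qd = 3888 - 2P and qs = 6P - 3129.
New equilibrium: 3888 - 2P = 6P - 3129 ⇒ 7017 = 8P ⇒ P = 877.125, q = 2133.75.

877.13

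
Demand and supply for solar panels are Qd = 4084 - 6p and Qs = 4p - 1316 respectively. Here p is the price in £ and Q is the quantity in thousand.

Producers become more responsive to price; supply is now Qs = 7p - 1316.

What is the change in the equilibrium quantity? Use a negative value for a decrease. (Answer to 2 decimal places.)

+747.69

Before the shock: 4084 - 6p = 4p - 1316 ⇒ 5400 = 10p ⇒ p = 540, Q = 844.
After the shift, demand is Qd = 4084 - 6p and supply is Qs = 7p - 1316.
Equate the new curves: 4084 - 6p = 7p - 1316, giving 5400 = 13p, p = 5400/13 ≈ 415.3846, Q = 20692/13 ≈ 1591.6923.
ΔQ = 1591.6923 − 844 = +747.69.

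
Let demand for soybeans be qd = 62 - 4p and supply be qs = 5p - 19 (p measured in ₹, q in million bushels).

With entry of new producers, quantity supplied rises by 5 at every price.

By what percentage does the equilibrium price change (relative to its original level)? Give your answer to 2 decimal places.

Before the shock: 62 - 4p = 5p - 19 ⇒ 81 = 9p ⇒ p = 9, q = 26.
The shock moves the curves to qd = 62 - 4p and qs = 5p - 14.
Equate the new curves: 62 - 4p = 5p - 14, giving 76 = 9p, p = 76/9 ≈ 8.4444, q = 254/9 ≈ 28.2222.
%Δp = (8.4444 − 9) / 9 × 100 = -6.17%.

-6.17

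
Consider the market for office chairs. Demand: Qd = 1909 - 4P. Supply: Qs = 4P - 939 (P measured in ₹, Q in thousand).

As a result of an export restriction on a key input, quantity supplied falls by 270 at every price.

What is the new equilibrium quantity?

Initially, 1909 - 4P = 4P - 939, so 2848 = 8P and P = 356, Q = 485.
With the change applied: demand Qd = 1909 - 4P, supply Qs = 4P - 1209.
New equilibrium: 1909 - 4P = 4P - 1209 ⇒ 3118 = 8P ⇒ P = 389.75, Q = 350.

350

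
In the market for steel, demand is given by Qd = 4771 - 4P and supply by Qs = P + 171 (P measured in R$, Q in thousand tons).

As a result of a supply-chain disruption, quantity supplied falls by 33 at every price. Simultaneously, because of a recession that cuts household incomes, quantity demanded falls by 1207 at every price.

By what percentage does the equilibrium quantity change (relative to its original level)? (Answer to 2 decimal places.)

Initially, 4771 - 4P = P + 171, so 4600 = 5P and P = 920, Q = 1091.
The new curves are Qd = 3564 - 4P (demand) and Qs = P + 138 (supply).
Equate the new curves: 3564 - 4P = P + 138, giving 3426 = 5P, P = 685.2, Q = 823.2.
%ΔQ = (823.2 − 1091) / 1091 × 100 = -24.55%.

-24.55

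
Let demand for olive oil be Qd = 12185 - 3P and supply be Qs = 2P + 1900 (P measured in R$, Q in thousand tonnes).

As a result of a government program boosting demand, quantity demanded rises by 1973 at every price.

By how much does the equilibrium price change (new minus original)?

Initially, 12185 - 3P = 2P + 1900, so 10285 = 5P and P = 2057, Q = 6014.
After the shift, demand is Qd = 14158 - 3P and supply is Qs = 2P + 1900.
Equate the new curves: 14158 - 3P = 2P + 1900, giving 12258 = 5P, P = 2451.6, Q = 6803.2.
ΔP = 2451.6 − 2057 = +394.6.

+394.6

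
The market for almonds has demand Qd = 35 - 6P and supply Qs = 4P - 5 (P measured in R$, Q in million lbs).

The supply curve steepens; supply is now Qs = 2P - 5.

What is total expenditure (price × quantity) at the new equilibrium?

Solve the original market: 35 - 6P = 4P - 5, hence P = 4 and Q = 11.
The new curves are Qd = 35 - 6P (demand) and Qs = 2P - 5 (supply).
Setting them equal: 35 - 6P = 2P - 5 → 40 = 8P, so P = 5 and Q = 5.
New expenditure = 5 × 5 = 25.

25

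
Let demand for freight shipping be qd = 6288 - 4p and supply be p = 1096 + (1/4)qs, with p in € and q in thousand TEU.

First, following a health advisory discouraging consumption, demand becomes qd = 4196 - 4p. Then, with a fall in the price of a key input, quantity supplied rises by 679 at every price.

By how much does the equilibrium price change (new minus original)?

Before the shock: 6288 - 4p = 4p - 4384 ⇒ 10672 = 8p ⇒ p = 1334, q = 952.
The shock moves the curves to qd = 4196 - 4p and qs = 4p - 3705.
Equate the new curves: 4196 - 4p = 4p - 3705, giving 7901 = 8p, p = 987.625, q = 245.5.
Δp = 987.625 − 1334 = -346.375.

-346.375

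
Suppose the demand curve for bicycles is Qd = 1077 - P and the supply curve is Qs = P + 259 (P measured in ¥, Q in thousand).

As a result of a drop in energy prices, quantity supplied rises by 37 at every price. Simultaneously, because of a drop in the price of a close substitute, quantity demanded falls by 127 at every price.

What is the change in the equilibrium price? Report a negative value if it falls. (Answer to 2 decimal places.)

Original equilibrium: 1077 - P = P + 259 gives 818 = 2P, so P = 409 and Q = 668.
After the shift, demand is Qd = 950 - P and supply is Qs = P + 296.
Setting them equal: 950 - P = P + 296 → 654 = 2P, so P = 327 and Q = 623.
ΔP = 327 − 409 = -82.00.

-82.00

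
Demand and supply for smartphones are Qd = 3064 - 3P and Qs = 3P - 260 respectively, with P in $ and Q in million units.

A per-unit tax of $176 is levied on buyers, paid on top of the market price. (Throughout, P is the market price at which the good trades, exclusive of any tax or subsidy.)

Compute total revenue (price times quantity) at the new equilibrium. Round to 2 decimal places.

530308.00

Before the shock: 3064 - 3P = 3P - 260 ⇒ 3324 = 6P ⇒ P = 554, Q = 1402.
Since buyers pay the price plus the tax, the effective demand curve becomes Qd = 2536 - 3P.
Clearing the new market: 2536 - 3P = 3P - 260, so P = 466 and Q = 1138.
New expenditure = 466 × 1138 = 530308.00.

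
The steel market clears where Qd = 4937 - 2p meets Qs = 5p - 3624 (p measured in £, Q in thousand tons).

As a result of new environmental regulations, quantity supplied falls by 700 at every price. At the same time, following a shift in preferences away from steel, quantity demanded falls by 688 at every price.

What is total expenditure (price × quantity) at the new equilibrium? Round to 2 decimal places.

2203960.84

Original equilibrium: 4937 - 2p = 5p - 3624 gives 8561 = 7p, so p = 1223 and Q = 2491.
After the shift, demand is Qd = 4249 - 2p and supply is Qs = 5p - 4324.
New equilibrium: 4249 - 2p = 5p - 4324 ⇒ 8573 = 7p ⇒ p = 8573/7 ≈ 1224.7143, Q = 12597/7 ≈ 1799.5714.
New expenditure = 1224.7143 × 1799.5714 = 2203960.84.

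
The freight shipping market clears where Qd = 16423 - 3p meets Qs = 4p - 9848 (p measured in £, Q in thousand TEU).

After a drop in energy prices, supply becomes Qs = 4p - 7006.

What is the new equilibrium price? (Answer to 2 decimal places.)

3347.00

Original equilibrium: 16423 - 3p = 4p - 9848 gives 26271 = 7p, so p = 3753 and Q = 5164.
The new curves are Qd = 16423 - 3p (demand) and Qs = 4p - 7006 (supply).
Equate the new curves: 16423 - 3p = 4p - 7006, giving 23429 = 7p, p = 3347, Q = 6382.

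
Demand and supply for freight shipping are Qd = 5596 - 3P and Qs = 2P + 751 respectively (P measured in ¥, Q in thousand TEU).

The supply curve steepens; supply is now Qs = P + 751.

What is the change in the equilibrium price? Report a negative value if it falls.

+242.25

Solve the original market: 5596 - 3P = 2P + 751, hence P = 969 and Q = 2689.
The shock moves the curves to Qd = 5596 - 3P and Qs = P + 751.
Clearing the new market: 5596 - 3P = P + 751, so P = 1211.25 and Q = 1962.25.
ΔP = 1211.25 − 969 = +242.25.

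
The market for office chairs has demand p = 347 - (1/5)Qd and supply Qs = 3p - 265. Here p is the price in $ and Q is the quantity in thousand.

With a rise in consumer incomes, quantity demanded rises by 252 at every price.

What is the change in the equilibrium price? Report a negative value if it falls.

Original equilibrium: 1735 - 5p = 3p - 265 gives 2000 = 8p, so p = 250 and Q = 485.
The new curves are Qd = 1987 - 5p (demand) and Qs = 3p - 265 (supply).
Equate the new curves: 1987 - 5p = 3p - 265, giving 2252 = 8p, p = 281.5, Q = 579.5.
Δp = 281.5 − 250 = +31.5.

+31.5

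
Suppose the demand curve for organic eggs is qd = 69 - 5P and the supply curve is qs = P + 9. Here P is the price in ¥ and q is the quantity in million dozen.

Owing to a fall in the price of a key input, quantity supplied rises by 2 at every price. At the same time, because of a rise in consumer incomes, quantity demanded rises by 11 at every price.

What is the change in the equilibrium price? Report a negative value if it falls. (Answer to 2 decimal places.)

+1.50

Initially, 69 - 5P = P + 9, so 60 = 6P and P = 10, q = 19.
The new curves are qd = 80 - 5P (demand) and qs = P + 11 (supply).
New equilibrium: 80 - 5P = P + 11 ⇒ 69 = 6P ⇒ P = 11.5, q = 22.5.
ΔP = 11.5 − 10 = +1.50.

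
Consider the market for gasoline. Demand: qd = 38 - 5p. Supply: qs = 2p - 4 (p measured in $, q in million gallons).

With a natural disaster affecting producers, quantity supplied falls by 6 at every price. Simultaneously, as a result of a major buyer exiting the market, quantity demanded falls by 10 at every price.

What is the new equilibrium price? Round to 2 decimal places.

5.43

Before the shock: 38 - 5p = 2p - 4 ⇒ 42 = 7p ⇒ p = 6, q = 8.
The new curves are qd = 28 - 5p (demand) and qs = 2p - 10 (supply).
New equilibrium: 28 - 5p = 2p - 10 ⇒ 38 = 7p ⇒ p = 38/7 ≈ 5.4286, q = 6/7 ≈ 0.8571.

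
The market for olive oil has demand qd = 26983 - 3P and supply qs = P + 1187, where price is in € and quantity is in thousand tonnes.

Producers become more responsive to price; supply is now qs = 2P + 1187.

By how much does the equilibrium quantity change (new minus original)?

+3869.4

Solve the original market: 26983 - 3P = P + 1187, hence P = 6449 and q = 7636.
After the shift, demand is qd = 26983 - 3P and supply is qs = 2P + 1187.
Setting them equal: 26983 - 3P = 2P + 1187 → 25796 = 5P, so P = 5159.2 and q = 11505.4.
Δq = 11505.4 − 7636 = +3869.4.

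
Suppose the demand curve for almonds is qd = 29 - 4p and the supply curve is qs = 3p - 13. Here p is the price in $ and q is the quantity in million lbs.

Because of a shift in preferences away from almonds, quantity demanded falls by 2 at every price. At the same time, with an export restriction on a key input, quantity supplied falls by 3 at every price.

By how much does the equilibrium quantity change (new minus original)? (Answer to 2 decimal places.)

-2.57

Solve the original market: 29 - 4p = 3p - 13, hence p = 6 and q = 5.
With the change applied: demand qd = 27 - 4p, supply qs = 3p - 16.
Equate the new curves: 27 - 4p = 3p - 16, giving 43 = 7p, p = 43/7 ≈ 6.1429, q = 17/7 ≈ 2.4286.
Δq = 2.4286 − 5 = -2.57.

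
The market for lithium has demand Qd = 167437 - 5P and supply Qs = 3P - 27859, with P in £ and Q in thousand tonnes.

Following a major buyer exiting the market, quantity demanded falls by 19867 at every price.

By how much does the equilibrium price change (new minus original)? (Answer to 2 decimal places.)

-2483.38

Initially, 167437 - 5P = 3P - 27859, so 195296 = 8P and P = 24412, Q = 45377.
After the shift, demand is Qd = 147570 - 5P and supply is Qs = 3P - 27859.
Setting them equal: 147570 - 5P = 3P - 27859 → 175429 = 8P, so P = 21928.625 and Q = 37926.875.
ΔP = 21928.625 − 24412 = -2483.38.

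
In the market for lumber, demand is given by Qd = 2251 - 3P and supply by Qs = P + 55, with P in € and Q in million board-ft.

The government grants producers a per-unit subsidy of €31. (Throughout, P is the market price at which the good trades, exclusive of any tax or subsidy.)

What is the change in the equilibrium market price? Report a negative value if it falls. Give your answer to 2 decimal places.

-7.75

Before the shock: 2251 - 3P = P + 55 ⇒ 2196 = 4P ⇒ P = 549, Q = 604.
Since sellers receive the price plus the subsidy, the effective supply curve becomes Qs = P + 86.
Equate the new curves: 2251 - 3P = P + 86, giving 2165 = 4P, P = 541.25, Q = 627.25.
ΔP = 541.25 − 549 = -7.75.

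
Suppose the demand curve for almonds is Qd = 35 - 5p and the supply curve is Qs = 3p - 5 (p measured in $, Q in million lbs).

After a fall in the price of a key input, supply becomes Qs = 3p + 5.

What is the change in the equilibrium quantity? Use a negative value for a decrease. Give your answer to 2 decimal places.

+6.25

Initially, 35 - 5p = 3p - 5, so 40 = 8p and p = 5, Q = 10.
The new curves are Qd = 35 - 5p (demand) and Qs = 3p + 5 (supply).
Clearing the new market: 35 - 5p = 3p + 5, so p = 3.75 and Q = 16.25.
ΔQ = 16.25 − 10 = +6.25.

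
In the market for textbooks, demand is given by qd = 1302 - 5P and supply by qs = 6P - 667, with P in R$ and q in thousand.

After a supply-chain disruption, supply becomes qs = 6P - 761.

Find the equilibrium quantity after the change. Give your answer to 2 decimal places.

Original equilibrium: 1302 - 5P = 6P - 667 gives 1969 = 11P, so P = 179 and q = 407.
The shock moves the curves to qd = 1302 - 5P and qs = 6P - 761.
Setting them equal: 1302 - 5P = 6P - 761 → 2063 = 11P, so P = 2063/11 ≈ 187.5455 and q = 4007/11 ≈ 364.2727.

364.27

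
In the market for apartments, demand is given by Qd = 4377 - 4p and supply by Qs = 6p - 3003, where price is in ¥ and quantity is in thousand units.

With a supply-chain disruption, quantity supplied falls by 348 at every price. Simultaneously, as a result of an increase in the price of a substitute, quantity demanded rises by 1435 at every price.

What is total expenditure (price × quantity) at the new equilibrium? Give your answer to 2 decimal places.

1967112.84

Original equilibrium: 4377 - 4p = 6p - 3003 gives 7380 = 10p, so p = 738 and Q = 1425.
The new curves are Qd = 5812 - 4p (demand) and Qs = 6p - 3351 (supply).
Equate the new curves: 5812 - 4p = 6p - 3351, giving 9163 = 10p, p = 916.3, Q = 2146.8.
New expenditure = 916.3 × 2146.8 = 1967112.84.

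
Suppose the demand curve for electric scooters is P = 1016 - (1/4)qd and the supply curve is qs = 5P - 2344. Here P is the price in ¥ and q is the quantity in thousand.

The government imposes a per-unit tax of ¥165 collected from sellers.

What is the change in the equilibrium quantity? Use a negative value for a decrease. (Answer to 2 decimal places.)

-366.67

Original equilibrium: 4064 - 4P = 5P - 2344 gives 6408 = 9P, so P = 712 and q = 1216.
Since sellers keep the price net of the tax, the effective supply curve becomes qs = 5P - 3169.
Setting them equal: 4064 - 4P = 5P - 3169 → 7233 = 9P, so P = 2411/3 ≈ 803.6667 and q = 2548/3 ≈ 849.3333.
Δq = 849.3333 − 1216 = -366.67.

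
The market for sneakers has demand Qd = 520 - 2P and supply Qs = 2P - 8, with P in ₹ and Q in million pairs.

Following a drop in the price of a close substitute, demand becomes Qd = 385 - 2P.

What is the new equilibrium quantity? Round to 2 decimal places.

Before the shock: 520 - 2P = 2P - 8 ⇒ 528 = 4P ⇒ P = 132, Q = 256.
The new curves are Qd = 385 - 2P (demand) and Qs = 2P - 8 (supply).
Equate the new curves: 385 - 2P = 2P - 8, giving 393 = 4P, P = 98.25, Q = 188.5.

188.50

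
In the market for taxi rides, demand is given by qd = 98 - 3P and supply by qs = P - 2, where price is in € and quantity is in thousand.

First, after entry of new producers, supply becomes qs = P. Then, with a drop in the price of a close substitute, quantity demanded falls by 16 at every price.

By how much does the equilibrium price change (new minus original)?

Original equilibrium: 98 - 3P = P - 2 gives 100 = 4P, so P = 25 and q = 23.
The shock moves the curves to qd = 82 - 3P and qs = P.
Setting them equal: 82 - 3P = P → 82 = 4P, so P = 20.5 and q = 20.5.
ΔP = 20.5 − 25 = -4.5.

-4.5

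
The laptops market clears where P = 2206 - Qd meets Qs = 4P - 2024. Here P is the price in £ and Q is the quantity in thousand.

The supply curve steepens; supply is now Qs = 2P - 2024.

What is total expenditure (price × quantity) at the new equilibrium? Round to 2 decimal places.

Before the shock: 2206 - P = 4P - 2024 ⇒ 4230 = 5P ⇒ P = 846, Q = 1360.
The shock moves the curves to Qd = 2206 - P and Qs = 2P - 2024.
New equilibrium: 2206 - P = 2P - 2024 ⇒ 4230 = 3P ⇒ P = 1410, Q = 796.
New expenditure = 1410 × 796 = 1122360.00.

1122360.00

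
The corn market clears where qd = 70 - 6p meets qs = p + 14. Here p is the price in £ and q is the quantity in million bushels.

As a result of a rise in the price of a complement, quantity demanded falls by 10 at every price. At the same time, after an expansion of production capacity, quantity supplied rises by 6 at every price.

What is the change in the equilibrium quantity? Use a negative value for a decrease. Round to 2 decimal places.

+3.71

Initially, 70 - 6p = p + 14, so 56 = 7p and p = 8, q = 22.
The shock moves the curves to qd = 60 - 6p and qs = p + 20.
New equilibrium: 60 - 6p = p + 20 ⇒ 40 = 7p ⇒ p = 40/7 ≈ 5.7143, q = 180/7 ≈ 25.7143.
Δq = 25.7143 − 22 = +3.71.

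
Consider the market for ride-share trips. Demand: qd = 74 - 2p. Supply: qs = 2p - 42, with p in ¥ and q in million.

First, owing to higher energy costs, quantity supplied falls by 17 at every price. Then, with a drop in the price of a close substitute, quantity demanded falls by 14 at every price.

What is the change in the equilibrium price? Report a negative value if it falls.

Before the shock: 74 - 2p = 2p - 42 ⇒ 116 = 4p ⇒ p = 29, q = 16.
With the change applied: demand qd = 60 - 2p, supply qs = 2p - 59.
Clearing the new market: 60 - 2p = 2p - 59, so p = 29.75 and q = 0.5.
Δp = 29.75 − 29 = +0.75.

+0.75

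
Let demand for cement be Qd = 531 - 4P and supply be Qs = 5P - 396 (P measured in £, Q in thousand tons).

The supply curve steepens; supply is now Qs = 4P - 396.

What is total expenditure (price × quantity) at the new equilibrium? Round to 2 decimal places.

Before the shock: 531 - 4P = 5P - 396 ⇒ 927 = 9P ⇒ P = 103, Q = 119.
The shock moves the curves to Qd = 531 - 4P and Qs = 4P - 396.
New equilibrium: 531 - 4P = 4P - 396 ⇒ 927 = 8P ⇒ P = 115.875, Q = 67.5.
New expenditure = 115.875 × 67.5 = 7821.56.

7821.56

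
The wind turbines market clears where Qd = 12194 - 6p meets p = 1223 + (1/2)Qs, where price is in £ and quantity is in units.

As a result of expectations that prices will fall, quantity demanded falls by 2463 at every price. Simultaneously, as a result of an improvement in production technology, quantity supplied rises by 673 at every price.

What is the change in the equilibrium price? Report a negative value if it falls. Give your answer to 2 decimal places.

-392.00

Original equilibrium: 12194 - 6p = 2p - 2446 gives 14640 = 8p, so p = 1830 and Q = 1214.
With the change applied: demand Qd = 9731 - 6p, supply Qs = 2p - 1773.
Setting them equal: 9731 - 6p = 2p - 1773 → 11504 = 8p, so p = 1438 and Q = 1103.
Δp = 1438 − 1830 = -392.00.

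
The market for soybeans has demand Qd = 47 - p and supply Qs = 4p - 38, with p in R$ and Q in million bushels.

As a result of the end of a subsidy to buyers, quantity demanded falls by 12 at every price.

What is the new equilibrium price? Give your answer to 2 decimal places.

Solve the original market: 47 - p = 4p - 38, hence p = 17 and Q = 30.
The shock moves the curves to Qd = 35 - p and Qs = 4p - 38.
Clearing the new market: 35 - p = 4p - 38, so p = 14.6 and Q = 20.4.

14.60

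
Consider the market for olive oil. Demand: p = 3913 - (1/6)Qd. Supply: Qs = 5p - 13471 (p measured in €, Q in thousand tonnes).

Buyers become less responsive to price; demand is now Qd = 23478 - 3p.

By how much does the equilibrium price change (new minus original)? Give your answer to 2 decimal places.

+1259.63

Initially, 23478 - 6p = 5p - 13471, so 36949 = 11p and p = 3359, Q = 3324.
The new curves are Qd = 23478 - 3p (demand) and Qs = 5p - 13471 (supply).
New equilibrium: 23478 - 3p = 5p - 13471 ⇒ 36949 = 8p ⇒ p = 4618.625, Q = 9622.125.
Δp = 4618.625 − 3359 = +1259.63.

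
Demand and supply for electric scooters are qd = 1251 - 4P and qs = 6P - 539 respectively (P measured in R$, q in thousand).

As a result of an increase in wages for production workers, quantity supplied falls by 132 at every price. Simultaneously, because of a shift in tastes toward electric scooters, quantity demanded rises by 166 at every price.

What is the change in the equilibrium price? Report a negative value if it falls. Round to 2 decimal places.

+29.80

Solve the original market: 1251 - 4P = 6P - 539, hence P = 179 and q = 535.
After the shift, demand is qd = 1417 - 4P and supply is qs = 6P - 671.
Equate the new curves: 1417 - 4P = 6P - 671, giving 2088 = 10P, P = 208.8, q = 581.8.
ΔP = 208.8 − 179 = +29.80.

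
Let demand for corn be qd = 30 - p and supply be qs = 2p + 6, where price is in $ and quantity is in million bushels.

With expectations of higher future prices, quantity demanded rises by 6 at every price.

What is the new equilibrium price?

10

Solve the original market: 30 - p = 2p + 6, hence p = 8 and q = 22.
The shock moves the curves to qd = 36 - p and qs = 2p + 6.
Equate the new curves: 36 - p = 2p + 6, giving 30 = 3p, p = 10, q = 26.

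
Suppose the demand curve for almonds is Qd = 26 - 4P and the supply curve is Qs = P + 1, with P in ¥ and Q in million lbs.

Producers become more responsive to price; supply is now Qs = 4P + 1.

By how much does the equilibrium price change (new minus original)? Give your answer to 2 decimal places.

Solve the original market: 26 - 4P = P + 1, hence P = 5 and Q = 6.
The new curves are Qd = 26 - 4P (demand) and Qs = 4P + 1 (supply).
Equate the new curves: 26 - 4P = 4P + 1, giving 25 = 8P, P = 3.125, Q = 13.5.
ΔP = 3.125 − 5 = -1.88.

-1.88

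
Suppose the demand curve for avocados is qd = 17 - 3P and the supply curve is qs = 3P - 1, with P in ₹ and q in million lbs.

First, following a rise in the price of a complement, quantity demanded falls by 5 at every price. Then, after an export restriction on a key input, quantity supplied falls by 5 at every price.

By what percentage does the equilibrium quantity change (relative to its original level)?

Initially, 17 - 3P = 3P - 1, so 18 = 6P and P = 3, q = 8.
The shock moves the curves to qd = 12 - 3P and qs = 3P - 6.
Equate the new curves: 12 - 3P = 3P - 6, giving 18 = 6P, P = 3, q = 3.
%Δq = (3 − 8) / 8 × 100 = -62.5%.

-62.5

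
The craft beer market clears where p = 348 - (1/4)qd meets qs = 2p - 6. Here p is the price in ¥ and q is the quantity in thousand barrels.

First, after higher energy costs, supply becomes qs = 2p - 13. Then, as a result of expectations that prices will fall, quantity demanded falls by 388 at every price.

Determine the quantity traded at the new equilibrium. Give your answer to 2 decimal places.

326.00

Initially, 1392 - 4p = 2p - 6, so 1398 = 6p and p = 233, q = 460.
With the change applied: demand qd = 1004 - 4p, supply qs = 2p - 13.
New equilibrium: 1004 - 4p = 2p - 13 ⇒ 1017 = 6p ⇒ p = 169.5, q = 326.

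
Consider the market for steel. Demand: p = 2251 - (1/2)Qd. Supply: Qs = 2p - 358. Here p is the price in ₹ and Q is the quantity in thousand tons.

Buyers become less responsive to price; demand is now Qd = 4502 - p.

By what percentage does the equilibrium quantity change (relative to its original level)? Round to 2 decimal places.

Solve the original market: 4502 - 2p = 2p - 358, hence p = 1215 and Q = 2072.
The new curves are Qd = 4502 - p (demand) and Qs = 2p - 358 (supply).
Equate the new curves: 4502 - p = 2p - 358, giving 4860 = 3p, p = 1620, Q = 2882.
%ΔQ = (2882 − 2072) / 2072 × 100 = +39.09%.

+39.09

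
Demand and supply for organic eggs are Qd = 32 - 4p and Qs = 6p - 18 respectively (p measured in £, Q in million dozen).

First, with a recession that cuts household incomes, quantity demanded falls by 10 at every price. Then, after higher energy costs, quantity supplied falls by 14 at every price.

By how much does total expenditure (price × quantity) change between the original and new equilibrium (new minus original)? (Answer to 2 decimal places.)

Original equilibrium: 32 - 4p = 6p - 18 gives 50 = 10p, so p = 5 and Q = 12.
With the change applied: demand Qd = 22 - 4p, supply Qs = 6p - 32.
Setting them equal: 22 - 4p = 6p - 32 → 54 = 10p, so p = 5.4 and Q = 0.4.
Expenditure moves from 5×12 = 60 to 5.4×0.4 = 2.16; change = -57.84.

-57.84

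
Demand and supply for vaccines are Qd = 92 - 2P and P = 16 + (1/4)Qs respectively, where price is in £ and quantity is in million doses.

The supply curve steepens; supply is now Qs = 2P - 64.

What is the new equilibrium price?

39

Initially, 92 - 2P = 4P - 64, so 156 = 6P and P = 26, Q = 40.
With the change applied: demand Qd = 92 - 2P, supply Qs = 2P - 64.
Setting them equal: 92 - 2P = 2P - 64 → 156 = 4P, so P = 39 and Q = 14.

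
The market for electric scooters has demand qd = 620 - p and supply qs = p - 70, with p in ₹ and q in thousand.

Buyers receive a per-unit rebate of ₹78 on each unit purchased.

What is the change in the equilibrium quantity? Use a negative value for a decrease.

+39

Original equilibrium: 620 - p = p - 70 gives 690 = 2p, so p = 345 and q = 275.
Since buyers' out-of-pocket price is the market price minus the rebate, the effective demand curve becomes qd = 698 - p.
Setting them equal: 698 - p = p - 70 → 768 = 2p, so p = 384 and q = 314.
Δq = 314 − 275 = +39.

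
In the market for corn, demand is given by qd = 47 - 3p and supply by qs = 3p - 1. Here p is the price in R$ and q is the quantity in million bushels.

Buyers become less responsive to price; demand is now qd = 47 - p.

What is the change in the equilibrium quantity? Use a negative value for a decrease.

Solve the original market: 47 - 3p = 3p - 1, hence p = 8 and q = 23.
The shock moves the curves to qd = 47 - p and qs = 3p - 1.
Equate the new curves: 47 - p = 3p - 1, giving 48 = 4p, p = 12, q = 35.
Δq = 35 − 23 = +12.

+12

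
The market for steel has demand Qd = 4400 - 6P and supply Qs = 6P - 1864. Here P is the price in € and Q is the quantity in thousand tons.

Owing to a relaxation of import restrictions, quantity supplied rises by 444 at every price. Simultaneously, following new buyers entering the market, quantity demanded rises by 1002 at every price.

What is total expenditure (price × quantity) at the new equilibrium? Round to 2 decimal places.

Before the shock: 4400 - 6P = 6P - 1864 ⇒ 6264 = 12P ⇒ P = 522, Q = 1268.
After the shift, demand is Qd = 5402 - 6P and supply is Qs = 6P - 1420.
Equate the new curves: 5402 - 6P = 6P - 1420, giving 6822 = 12P, P = 568.5, Q = 1991.
New expenditure = 568.5 × 1991 = 1131883.50.

1131883.50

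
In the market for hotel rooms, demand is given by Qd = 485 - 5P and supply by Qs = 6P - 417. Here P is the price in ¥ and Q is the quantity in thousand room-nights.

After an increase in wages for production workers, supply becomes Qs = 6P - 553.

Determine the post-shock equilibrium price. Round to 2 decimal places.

94.36

Initially, 485 - 5P = 6P - 417, so 902 = 11P and P = 82, Q = 75.
The new curves are Qd = 485 - 5P (demand) and Qs = 6P - 553 (supply).
Equate the new curves: 485 - 5P = 6P - 553, giving 1038 = 11P, P = 1038/11 ≈ 94.3636, Q = 145/11 ≈ 13.1818.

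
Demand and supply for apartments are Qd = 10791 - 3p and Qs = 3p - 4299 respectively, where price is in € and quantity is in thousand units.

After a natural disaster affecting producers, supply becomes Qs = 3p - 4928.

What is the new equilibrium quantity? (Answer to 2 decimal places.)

2931.50

Solve the original market: 10791 - 3p = 3p - 4299, hence p = 2515 and Q = 3246.
The new curves are Qd = 10791 - 3p (demand) and Qs = 3p - 4928 (supply).
New equilibrium: 10791 - 3p = 3p - 4928 ⇒ 15719 = 6p ⇒ p = 15719/6 ≈ 2619.8333, Q = 2931.5.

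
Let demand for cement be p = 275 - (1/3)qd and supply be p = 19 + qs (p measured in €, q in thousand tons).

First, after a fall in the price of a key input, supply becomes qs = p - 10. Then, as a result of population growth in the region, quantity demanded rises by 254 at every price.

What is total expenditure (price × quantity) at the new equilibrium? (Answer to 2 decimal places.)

Initially, 825 - 3p = p - 19, so 844 = 4p and p = 211, q = 192.
With the change applied: demand qd = 1079 - 3p, supply qs = p - 10.
Clearing the new market: 1079 - 3p = p - 10, so p = 272.25 and q = 262.25.
New expenditure = 272.25 × 262.25 = 71397.56.

71397.56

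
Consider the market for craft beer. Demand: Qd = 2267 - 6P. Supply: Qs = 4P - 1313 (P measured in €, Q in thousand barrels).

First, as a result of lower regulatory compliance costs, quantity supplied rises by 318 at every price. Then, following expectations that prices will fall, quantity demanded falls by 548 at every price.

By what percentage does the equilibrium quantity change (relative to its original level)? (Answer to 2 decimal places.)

Solve the original market: 2267 - 6P = 4P - 1313, hence P = 358 and Q = 119.
The new curves are Qd = 1719 - 6P (demand) and Qs = 4P - 995 (supply).
Setting them equal: 1719 - 6P = 4P - 995 → 2714 = 10P, so P = 271.4 and Q = 90.6.
%ΔQ = (90.6 − 119) / 119 × 100 = -23.87%.

-23.87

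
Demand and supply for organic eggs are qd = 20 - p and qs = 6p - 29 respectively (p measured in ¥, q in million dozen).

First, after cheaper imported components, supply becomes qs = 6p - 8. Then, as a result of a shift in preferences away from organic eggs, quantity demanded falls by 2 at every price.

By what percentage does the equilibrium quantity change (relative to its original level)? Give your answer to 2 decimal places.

Before the shock: 20 - p = 6p - 29 ⇒ 49 = 7p ⇒ p = 7, q = 13.
The shock moves the curves to qd = 18 - p and qs = 6p - 8.
Equate the new curves: 18 - p = 6p - 8, giving 26 = 7p, p = 26/7 ≈ 3.7143, q = 100/7 ≈ 14.2857.
%Δq = (14.2857 − 13) / 13 × 100 = +9.89%.

+9.89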